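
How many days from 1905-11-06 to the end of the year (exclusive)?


Day of year: 310 of 365
Remaining = 365 - 310

55 days


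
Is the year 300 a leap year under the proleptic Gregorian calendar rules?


Gregorian leap year rule: divisible by 4, but not by 100, unless also by 400.
300 is divisible by 100 but not 400 -> not a leap year

No


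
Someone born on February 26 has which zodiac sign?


Date: February 26
Conventional tropical zodiac dates: Pisces from February 19 onward; Aries starts March 21
February 26 falls within the Pisces range

Pisces


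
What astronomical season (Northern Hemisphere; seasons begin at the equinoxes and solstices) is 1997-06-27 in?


Date: June 27
Astronomical Summer (approx.; exact equinox/solstice day varies by year): June 21 to September 21
June 27 falls within the Summer window

Summer


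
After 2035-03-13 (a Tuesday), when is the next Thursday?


Current: Tuesday
Target: Thursday
Days ahead: 2

Next Thursday: 2035-03-15


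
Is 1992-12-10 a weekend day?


Anchor: Jan 1, 1992. With p = 1992 - 1 = 1991: (p + p//4 - p//100 + p//400) mod 7 = (1991 + 497 - 19 + 4) mod 7 = 2473 mod 7 = 2 -> Wednesday (Mon=0 ... Sun=6)
Day of year: 345; offset = 344
Weekday index = (2 + 344) mod 7 = 3 -> Thursday
Weekend days: Saturday, Sunday

No


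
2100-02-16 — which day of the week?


Date: February 16, 2100
Anchor: Jan 1, 2100. With p = 2100 - 1 = 2099: (p + p//4 - p//100 + p//400) mod 7 = (2099 + 524 - 20 + 5) mod 7 = 2608 mod 7 = 4 -> Friday (Mon=0 ... Sun=6)
Days before February (Jan): 31; offset = 31 + 16 - 1 = 46
Weekday index = (4 + 46) mod 7 = 1

Day of the week: Tuesday


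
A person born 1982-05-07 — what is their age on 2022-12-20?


Birth: 1982-05-07
Reference: 2022-12-20
Year difference: 2022 - 1982 = 40

40 years old


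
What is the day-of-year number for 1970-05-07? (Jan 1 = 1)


Date: May 7, 1970
Days in months 1 through 4: 120
Plus 7 days in May

Day of year: 127


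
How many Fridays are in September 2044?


September 2044 has 30 days
Anchor: Jan 1, 2044. With p = 2044 - 1 = 2043: (p + p//4 - p//100 + p//400) mod 7 = (2043 + 510 - 20 + 5) mod 7 = 2538 mod 7 = 4 -> Friday (Mon=0 ... Sun=6)
Days before September (Jan-Aug): 244; September 1 index = (4 + 244) mod 7 = 3 -> Thursday
First Friday is September 2
Fridays: 2, 9, 16, 23, 30

5 Fridays


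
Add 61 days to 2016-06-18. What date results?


Start: 2016-06-18, add 61 days
June 2016 has 30 days: 30 - 18 = 12 days to June 30 -> 49 left
July 2016 has 31 days -> 18 left
August 2016: 18 <= 31 -> lands on August 18

Result: 2016-08-18


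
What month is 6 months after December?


December is month 12
12 + 6 = 18; wrap: 18 - 12 = 6

June


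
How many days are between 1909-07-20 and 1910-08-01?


From 1909-07-20 to 1910-08-01
1909-07-20: days before July = 31 + 28 + 31 + 30 + 31 + 30 = 181 (1909 is not a leap year); day of year = 181 + 20 = 201
1910-08-01: days before August = 31 + 28 + 31 + 30 + 31 + 30 + 31 = 212 (1910 is not a leap year); day of year = 212 + 1 = 213
Rest of 1909: 365 - 201 = 164
Total = 164 + 213 = 377

377 days


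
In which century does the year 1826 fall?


Century = (year - 1) // 100 + 1
= (1826 - 1) // 100 + 1
= 1825 // 100 + 1
= 18 + 1

19th century


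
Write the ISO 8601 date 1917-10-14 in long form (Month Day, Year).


ISO 1917-10-14 parses as year=1917, month=10, day=14
Month 10 -> October

October 14, 1917


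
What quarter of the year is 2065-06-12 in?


Month: June (month 6)
Q1: Jan-Mar, Q2: Apr-Jun, Q3: Jul-Sep, Q4: Oct-Dec

Q2


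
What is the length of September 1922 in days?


September 1922

30 days


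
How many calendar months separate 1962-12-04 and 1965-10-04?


From December 1962 to October 1965
3 years * 12 = 36 months, minus 2 months = 34

34 months


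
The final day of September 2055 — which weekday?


September 2055 has 30 days
Anchor: Jan 1, 2055. With p = 2055 - 1 = 2054: (p + p//4 - p//100 + p//400) mod 7 = (2054 + 513 - 20 + 5) mod 7 = 2552 mod 7 = 4 -> Friday (Mon=0 ... Sun=6)
Days before September (Jan-Aug): 243; September 1 index = (4 + 243) mod 7 = 2 -> Wednesday
Last day offset: 30 - 1 = 29 days
Weekday index = (2 + 29) mod 7 = 3

Thursday, September 30


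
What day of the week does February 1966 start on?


Target: February 1, 1966
Anchor: Jan 1, 1966. With p = 1966 - 1 = 1965: (p + p//4 - p//100 + p//400) mod 7 = (1965 + 491 - 19 + 4) mod 7 = 2441 mod 7 = 5 -> Saturday (Mon=0 ... Sun=6)
Days before February (Jan): 31 days
Weekday index = (5 + 31) mod 7 = 1

Tuesday


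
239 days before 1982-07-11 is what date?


Start: 1982-07-11, subtract 239 days
Back 11 days from July 11 reaches June 30, 1982 -> 228 left
June 1982 has 30 days -> back to May 31, 1982 -> 198 left
May 1982 has 31 days -> back to April 30, 1982 -> 167 left
April 1982 has 30 days -> back to March 31, 1982 -> 137 left
March 1982 has 31 days -> back to February 28, 1982 -> 106 left
February 1982 has 28 days -> back to January 31, 1982 -> 78 left
January 1982 has 31 days -> back to December 31, 1981 -> 47 left
December 1981 has 31 days -> back to November 30, 1981 -> 16 left
November 1981: 30 - 16 = 14 -> lands on November 14

Result: 1981-11-14


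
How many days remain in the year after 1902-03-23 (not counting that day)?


Day of year: 82 of 365
Remaining = 365 - 82

283 days


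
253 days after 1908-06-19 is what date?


Start: 1908-06-19, add 253 days
June 1908 has 30 days: 30 - 19 = 11 days to June 30 -> 242 left
July 1908 has 31 days -> 211 left
August 1908 has 31 days -> 180 left
September 1908 has 30 days -> 150 left
October 1908 has 31 days -> 119 left
November 1908 has 30 days -> 89 left
December 1908 has 31 days -> 58 left
January 1909 has 31 days -> 27 left
February 1909: 27 <= 28 -> lands on February 27

Result: 1909-02-27


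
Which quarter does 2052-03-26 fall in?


Month: March (month 3)
Q1: Jan-Mar, Q2: Apr-Jun, Q3: Jul-Sep, Q4: Oct-Dec

Q1


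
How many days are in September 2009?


September 2009

30 days


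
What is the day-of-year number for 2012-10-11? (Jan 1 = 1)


Date: October 11, 2012
Days in months 1 through 9: 274
Plus 11 days in October

Day of year: 285


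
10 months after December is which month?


December is month 12
12 + 10 = 22; wrap: 22 - 12 = 10

October


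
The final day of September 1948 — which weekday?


September 1948 has 30 days
Anchor: Jan 1, 1948. With p = 1948 - 1 = 1947: (p + p//4 - p//100 + p//400) mod 7 = (1947 + 486 - 19 + 4) mod 7 = 2418 mod 7 = 3 -> Thursday (Mon=0 ... Sun=6)
Days before September (Jan-Aug): 244; September 1 index = (3 + 244) mod 7 = 2 -> Wednesday
Last day offset: 30 - 1 = 29 days
Weekday index = (2 + 29) mod 7 = 3

Thursday, September 30


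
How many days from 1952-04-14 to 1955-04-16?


From 1952-04-14 to 1955-04-16
1952-04-14: days before April = 31 + 29 + 31 = 91 (1952 is a leap year); day of year = 91 + 14 = 105
1955-04-16: days before April = 31 + 28 + 31 = 90 (1955 is not a leap year); day of year = 90 + 16 = 106
Rest of 1952: 366 - 105 = 261
Full years 1953 (365), 1954 (365): 730
Total = 261 + 730 + 106 = 1097

1097 days


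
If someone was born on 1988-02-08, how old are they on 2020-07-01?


Birth: 1988-02-08
Reference: 2020-07-01
Year difference: 2020 - 1988 = 32

32 years old


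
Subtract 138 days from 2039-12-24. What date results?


Start: 2039-12-24, subtract 138 days
Back 24 days from December 24 reaches November 30, 2039 -> 114 left
November 2039 has 30 days -> back to October 31, 2039 -> 84 left
October 2039 has 31 days -> back to September 30, 2039 -> 53 left
September 2039 has 30 days -> back to August 31, 2039 -> 23 left
August 2039: 31 - 23 = 8 -> lands on August 8

Result: 2039-08-08


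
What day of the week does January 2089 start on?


Target: January 1, 2089
Anchor: Jan 1, 2089. With p = 2089 - 1 = 2088: (p + p//4 - p//100 + p//400) mod 7 = (2088 + 522 - 20 + 5) mod 7 = 2595 mod 7 = 5 -> Saturday (Mon=0 ... Sun=6)
Offset from anchor: 0 days
Weekday index = (5 + 0) mod 7 = 5

Saturday


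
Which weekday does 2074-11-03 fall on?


Date: November 3, 2074
Anchor: Jan 1, 2074. With p = 2074 - 1 = 2073: (p + p//4 - p//100 + p//400) mod 7 = (2073 + 518 - 20 + 5) mod 7 = 2576 mod 7 = 0 -> Monday (Mon=0 ... Sun=6)
Days before November (Jan-Oct): 304; offset = 304 + 3 - 1 = 306
Weekday index = (0 + 306) mod 7 = 5

Day of the week: Saturday


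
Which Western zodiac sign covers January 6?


Date: January 6
Conventional tropical zodiac dates: Capricorn from December 22 onward; Aquarius starts January 20
January 6 falls within the Capricorn range

Capricorn


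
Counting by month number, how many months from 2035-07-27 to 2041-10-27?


From July 2035 to October 2041
6 years * 12 = 72 months, plus 3 months = 75

75 months


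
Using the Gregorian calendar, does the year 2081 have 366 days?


Gregorian leap year rule: divisible by 4, but not by 100, unless also by 400.
2081 is not divisible by 4 -> not a leap year

No


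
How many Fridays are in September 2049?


September 2049 has 30 days
Anchor: Jan 1, 2049. With p = 2049 - 1 = 2048: (p + p//4 - p//100 + p//400) mod 7 = (2048 + 512 - 20 + 5) mod 7 = 2545 mod 7 = 4 -> Friday (Mon=0 ... Sun=6)
Days before September (Jan-Aug): 243; September 1 index = (4 + 243) mod 7 = 2 -> Wednesday
First Friday is September 3
Fridays: 3, 10, 17, 24

4 Fridays


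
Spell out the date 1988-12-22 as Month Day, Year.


ISO 1988-12-22 parses as year=1988, month=12, day=22
Month 12 -> December

December 22, 1988


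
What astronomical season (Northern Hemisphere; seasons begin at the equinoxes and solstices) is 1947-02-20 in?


Date: February 20
Astronomical Winter (approx.; exact equinox/solstice day varies by year): December 21 to March 19
February 20 falls within the Winter window

Winter


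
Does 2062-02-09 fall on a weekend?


Anchor: Jan 1, 2062. With p = 2062 - 1 = 2061: (p + p//4 - p//100 + p//400) mod 7 = (2061 + 515 - 20 + 5) mod 7 = 2561 mod 7 = 6 -> Sunday (Mon=0 ... Sun=6)
Day of year: 40; offset = 39
Weekday index = (6 + 39) mod 7 = 3 -> Thursday
Weekend days: Saturday, Sunday

No


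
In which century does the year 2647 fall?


Century = (year - 1) // 100 + 1
= (2647 - 1) // 100 + 1
= 2646 // 100 + 1
= 26 + 1

27th century


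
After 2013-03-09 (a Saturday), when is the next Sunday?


Current: Saturday
Target: Sunday
Days ahead: 1

Next Sunday: 2013-03-10


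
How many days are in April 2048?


April 2048

30 days


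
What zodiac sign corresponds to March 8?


Date: March 8
Conventional tropical zodiac dates: Pisces from February 19 onward; Aries starts March 21
March 8 falls within the Pisces range

Pisces


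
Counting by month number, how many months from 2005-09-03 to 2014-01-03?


From September 2005 to January 2014
9 years * 12 = 108 months, minus 8 months = 100

100 months


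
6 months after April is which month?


April is month 4
4 + 6 = 10

October


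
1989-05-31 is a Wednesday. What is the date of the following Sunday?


Current: Wednesday
Target: Sunday
Days ahead: 4

Next Sunday: 1989-06-04


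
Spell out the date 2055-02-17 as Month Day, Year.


ISO 2055-02-17 parses as year=2055, month=02, day=17
Month 2 -> February

February 17, 2055


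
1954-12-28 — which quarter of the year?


Month: December (month 12)
Q1: Jan-Mar, Q2: Apr-Jun, Q3: Jul-Sep, Q4: Oct-Dec

Q4


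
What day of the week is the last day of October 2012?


October 2012 has 31 days
Anchor: Jan 1, 2012. With p = 2012 - 1 = 2011: (p + p//4 - p//100 + p//400) mod 7 = (2011 + 502 - 20 + 5) mod 7 = 2498 mod 7 = 6 -> Sunday (Mon=0 ... Sun=6)
Days before October (Jan-Sep): 274; October 1 index = (6 + 274) mod 7 = 0 -> Monday
Last day offset: 31 - 1 = 30 days
Weekday index = (0 + 30) mod 7 = 2

Wednesday, October 31


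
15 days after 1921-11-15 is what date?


Start: 1921-11-15, add 15 days
November 1921 has 30 days; 15 + 15 = 30 stays within November

Result: 1921-11-30


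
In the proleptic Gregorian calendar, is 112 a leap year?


Gregorian leap year rule: divisible by 4, but not by 100, unless also by 400.
112 is divisible by 4 but not 100 -> leap year

Yes


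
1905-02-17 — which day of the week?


Date: February 17, 1905
Anchor: Jan 1, 1905. With p = 1905 - 1 = 1904: (p + p//4 - p//100 + p//400) mod 7 = (1904 + 476 - 19 + 4) mod 7 = 2365 mod 7 = 6 -> Sunday (Mon=0 ... Sun=6)
Days before February (Jan): 31; offset = 31 + 17 - 1 = 47
Weekday index = (6 + 47) mod 7 = 4

Day of the week: Friday


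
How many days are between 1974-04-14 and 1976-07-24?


From 1974-04-14 to 1976-07-24
1974-04-14: days before April = 31 + 28 + 31 = 90 (1974 is not a leap year); day of year = 90 + 14 = 104
1976-07-24: days before July = 31 + 29 + 31 + 30 + 31 + 30 = 182 (1976 is a leap year); day of year = 182 + 24 = 206
Rest of 1974: 365 - 104 = 261
Full years 1975 (365): 365
Total = 261 + 365 + 206 = 832

832 days


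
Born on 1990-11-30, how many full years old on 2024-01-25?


Birth: 1990-11-30
Reference: 2024-01-25
Year difference: 2024 - 1990 = 34
Birthday not yet reached in 2024, subtract 1

33 years old


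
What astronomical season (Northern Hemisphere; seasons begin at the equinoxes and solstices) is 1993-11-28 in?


Date: November 28
Astronomical Autumn (approx.; exact equinox/solstice day varies by year): September 22 to December 20
November 28 falls within the Autumn window

Autumn


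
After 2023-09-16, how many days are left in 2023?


Day of year: 259 of 365
Remaining = 365 - 259

106 days


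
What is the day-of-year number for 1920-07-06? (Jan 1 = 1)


Date: July 6, 1920
Days in months 1 through 6: 182
Plus 6 days in July

Day of year: 188


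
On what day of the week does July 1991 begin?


Target: July 1, 1991
Anchor: Jan 1, 1991. With p = 1991 - 1 = 1990: (p + p//4 - p//100 + p//400) mod 7 = (1990 + 497 - 19 + 4) mod 7 = 2472 mod 7 = 1 -> Tuesday (Mon=0 ... Sun=6)
Days before July (Jan-Jun): 181 days
Weekday index = (1 + 181) mod 7 = 0

Monday


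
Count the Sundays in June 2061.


June 2061 has 30 days
Anchor: Jan 1, 2061. With p = 2061 - 1 = 2060: (p + p//4 - p//100 + p//400) mod 7 = (2060 + 515 - 20 + 5) mod 7 = 2560 mod 7 = 5 -> Saturday (Mon=0 ... Sun=6)
Days before June (Jan-May): 151; June 1 index = (5 + 151) mod 7 = 2 -> Wednesday
First Sunday is June 5
Sundays: 5, 12, 19, 26

4 Sundays


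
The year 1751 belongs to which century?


Century = (year - 1) // 100 + 1
= (1751 - 1) // 100 + 1
= 1750 // 100 + 1
= 17 + 1

18th century


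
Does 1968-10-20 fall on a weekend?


Anchor: Jan 1, 1968. With p = 1968 - 1 = 1967: (p + p//4 - p//100 + p//400) mod 7 = (1967 + 491 - 19 + 4) mod 7 = 2443 mod 7 = 0 -> Monday (Mon=0 ... Sun=6)
Day of year: 294; offset = 293
Weekday index = (0 + 293) mod 7 = 6 -> Sunday
Weekend days: Saturday, Sunday

Yes


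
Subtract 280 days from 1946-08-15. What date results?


Start: 1946-08-15, subtract 280 days
Back 15 days from August 15 reaches July 31, 1946 -> 265 left
July 1946 has 31 days -> back to June 30, 1946 -> 234 left
June 1946 has 30 days -> back to May 31, 1946 -> 204 left
May 1946 has 31 days -> back to April 30, 1946 -> 173 left
April 1946 has 30 days -> back to March 31, 1946 -> 143 left
March 1946 has 31 days -> back to February 28, 1946 -> 112 left
February 1946 has 28 days -> back to January 31, 1946 -> 84 left
January 1946 has 31 days -> back to December 31, 1945 -> 53 left
December 1945 has 31 days -> back to November 30, 1945 -> 22 left
November 1945: 30 - 22 = 8 -> lands on November 8

Result: 1945-11-08


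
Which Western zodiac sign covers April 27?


Date: April 27
Conventional tropical zodiac dates: Taurus from April 20 onward; Gemini starts May 21
April 27 falls within the Taurus range

Taurus


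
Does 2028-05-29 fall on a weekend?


Anchor: Jan 1, 2028. With p = 2028 - 1 = 2027: (p + p//4 - p//100 + p//400) mod 7 = (2027 + 506 - 20 + 5) mod 7 = 2518 mod 7 = 5 -> Saturday (Mon=0 ... Sun=6)
Day of year: 150; offset = 149
Weekday index = (5 + 149) mod 7 = 0 -> Monday
Weekend days: Saturday, Sunday

No


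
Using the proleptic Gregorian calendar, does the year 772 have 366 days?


Gregorian leap year rule: divisible by 4, but not by 100, unless also by 400.
772 is divisible by 4 but not 100 -> leap year

Yes


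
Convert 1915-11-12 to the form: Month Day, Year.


ISO 1915-11-12 parses as year=1915, month=11, day=12
Month 11 -> November

November 12, 1915


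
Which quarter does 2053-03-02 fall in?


Month: March (month 3)
Q1: Jan-Mar, Q2: Apr-Jun, Q3: Jul-Sep, Q4: Oct-Dec

Q1


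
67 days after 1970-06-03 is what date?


Start: 1970-06-03, add 67 days
June 1970 has 30 days: 30 - 3 = 27 days to June 30 -> 40 left
July 1970 has 31 days -> 9 left
August 1970: 9 <= 31 -> lands on August 9

Result: 1970-08-09


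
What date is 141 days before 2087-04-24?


Start: 2087-04-24, subtract 141 days
Back 24 days from April 24 reaches March 31, 2087 -> 117 left
March 2087 has 31 days -> back to February 28, 2087 -> 86 left
February 2087 has 28 days -> back to January 31, 2087 -> 58 left
January 2087 has 31 days -> back to December 31, 2086 -> 27 left
December 2086: 31 - 27 = 4 -> lands on December 4

Result: 2086-12-04


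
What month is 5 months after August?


August is month 8
8 + 5 = 13; wrap: 13 - 12 = 1

January


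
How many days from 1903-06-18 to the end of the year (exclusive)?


Day of year: 169 of 365
Remaining = 365 - 169

196 days


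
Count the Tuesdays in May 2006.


May 2006 has 31 days
Anchor: Jan 1, 2006. With p = 2006 - 1 = 2005: (p + p//4 - p//100 + p//400) mod 7 = (2005 + 501 - 20 + 5) mod 7 = 2491 mod 7 = 6 -> Sunday (Mon=0 ... Sun=6)
Days before May (Jan-Apr): 120; May 1 index = (6 + 120) mod 7 = 0 -> Monday
First Tuesday is May 2
Tuesdays: 2, 9, 16, 23, 30

5 Tuesdays


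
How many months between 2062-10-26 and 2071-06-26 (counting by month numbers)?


From October 2062 to June 2071
9 years * 12 = 108 months, minus 4 months = 104

104 months


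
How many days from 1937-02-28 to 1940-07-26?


From 1937-02-28 to 1940-07-26
1937-02-28: days before February = 31; day of year = 31 + 28 = 59
1940-07-26: days before July = 31 + 29 + 31 + 30 + 31 + 30 = 182 (1940 is a leap year); day of year = 182 + 26 = 208
Rest of 1937: 365 - 59 = 306
Full years 1938 (365), 1939 (365): 730
Total = 306 + 730 + 208 = 1244

1244 days


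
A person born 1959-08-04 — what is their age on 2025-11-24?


Birth: 1959-08-04
Reference: 2025-11-24
Year difference: 2025 - 1959 = 66

66 years old


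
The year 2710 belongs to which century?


Century = (year - 1) // 100 + 1
= (2710 - 1) // 100 + 1
= 2709 // 100 + 1
= 27 + 1

28th century


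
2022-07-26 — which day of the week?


Date: July 26, 2022
Anchor: Jan 1, 2022. With p = 2022 - 1 = 2021: (p + p//4 - p//100 + p//400) mod 7 = (2021 + 505 - 20 + 5) mod 7 = 2511 mod 7 = 5 -> Saturday (Mon=0 ... Sun=6)
Days before July (Jan-Jun): 181; offset = 181 + 26 - 1 = 206
Weekday index = (5 + 206) mod 7 = 1

Day of the week: Tuesday


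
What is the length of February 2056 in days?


February 2056 (leap year: yes)

29 days


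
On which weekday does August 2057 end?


August 2057 has 31 days
Anchor: Jan 1, 2057. With p = 2057 - 1 = 2056: (p + p//4 - p//100 + p//400) mod 7 = (2056 + 514 - 20 + 5) mod 7 = 2555 mod 7 = 0 -> Monday (Mon=0 ... Sun=6)
Days before August (Jan-Jul): 212; August 1 index = (0 + 212) mod 7 = 2 -> Wednesday
Last day offset: 31 - 1 = 30 days
Weekday index = (2 + 30) mod 7 = 4

Friday, August 31


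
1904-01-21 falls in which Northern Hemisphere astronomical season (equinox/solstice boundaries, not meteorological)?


Date: January 21
Astronomical Winter (approx.; exact equinox/solstice day varies by year): December 21 to March 19
January 21 falls within the Winter window

Winter


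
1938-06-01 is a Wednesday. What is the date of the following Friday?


Current: Wednesday
Target: Friday
Days ahead: 2

Next Friday: 1938-06-03


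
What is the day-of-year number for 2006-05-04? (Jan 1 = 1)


Date: May 4, 2006
Days in months 1 through 4: 120
Plus 4 days in May

Day of year: 124


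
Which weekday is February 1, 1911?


Target: February 1, 1911
Anchor: Jan 1, 1911. With p = 1911 - 1 = 1910: (p + p//4 - p//100 + p//400) mod 7 = (1910 + 477 - 19 + 4) mod 7 = 2372 mod 7 = 6 -> Sunday (Mon=0 ... Sun=6)
Days before February (Jan): 31 days
Weekday index = (6 + 31) mod 7 = 2

Wednesday


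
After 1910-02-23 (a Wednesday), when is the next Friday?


Current: Wednesday
Target: Friday
Days ahead: 2

Next Friday: 1910-02-25


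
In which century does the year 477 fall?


Century = (year - 1) // 100 + 1
= (477 - 1) // 100 + 1
= 476 // 100 + 1
= 4 + 1

5th century


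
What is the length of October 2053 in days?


October 2053

31 days


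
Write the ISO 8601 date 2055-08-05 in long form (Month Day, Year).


ISO 2055-08-05 parses as year=2055, month=08, day=05
Month 8 -> August

August 5, 2055


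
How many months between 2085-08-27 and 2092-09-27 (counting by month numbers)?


From August 2085 to September 2092
7 years * 12 = 84 months, plus 1 month = 85

85 months


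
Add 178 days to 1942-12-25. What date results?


Start: 1942-12-25, add 178 days
December 1942 has 31 days: 31 - 25 = 6 days to December 31 -> 172 left
January 1943 has 31 days -> 141 left
February 1943 has 28 days -> 113 left
March 1943 has 31 days -> 82 left
April 1943 has 30 days -> 52 left
May 1943 has 31 days -> 21 left
June 1943: 21 <= 30 -> lands on June 21

Result: 1943-06-21


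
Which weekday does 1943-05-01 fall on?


Date: May 1, 1943
Anchor: Jan 1, 1943. With p = 1943 - 1 = 1942: (p + p//4 - p//100 + p//400) mod 7 = (1942 + 485 - 19 + 4) mod 7 = 2412 mod 7 = 4 -> Friday (Mon=0 ... Sun=6)
Days before May (Jan-Apr): 120; offset = 120 + 1 - 1 = 120
Weekday index = (4 + 120) mod 7 = 5

Day of the week: Saturday


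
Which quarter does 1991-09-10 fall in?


Month: September (month 9)
Q1: Jan-Mar, Q2: Apr-Jun, Q3: Jul-Sep, Q4: Oct-Dec

Q3


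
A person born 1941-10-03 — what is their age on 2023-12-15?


Birth: 1941-10-03
Reference: 2023-12-15
Year difference: 2023 - 1941 = 82

82 years old


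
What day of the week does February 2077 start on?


Target: February 1, 2077
Anchor: Jan 1, 2077. With p = 2077 - 1 = 2076: (p + p//4 - p//100 + p//400) mod 7 = (2076 + 519 - 20 + 5) mod 7 = 2580 mod 7 = 4 -> Friday (Mon=0 ... Sun=6)
Days before February (Jan): 31 days
Weekday index = (4 + 31) mod 7 = 0

Monday


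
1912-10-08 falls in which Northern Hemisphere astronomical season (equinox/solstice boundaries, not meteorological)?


Date: October 8
Astronomical Autumn (approx.; exact equinox/solstice day varies by year): September 22 to December 20
October 8 falls within the Autumn window

Autumn


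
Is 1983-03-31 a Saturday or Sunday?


Anchor: Jan 1, 1983. With p = 1983 - 1 = 1982: (p + p//4 - p//100 + p//400) mod 7 = (1982 + 495 - 19 + 4) mod 7 = 2462 mod 7 = 5 -> Saturday (Mon=0 ... Sun=6)
Day of year: 90; offset = 89
Weekday index = (5 + 89) mod 7 = 3 -> Thursday
Weekend days: Saturday, Sunday

No


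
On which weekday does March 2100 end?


March 2100 has 31 days
Anchor: Jan 1, 2100. With p = 2100 - 1 = 2099: (p + p//4 - p//100 + p//400) mod 7 = (2099 + 524 - 20 + 5) mod 7 = 2608 mod 7 = 4 -> Friday (Mon=0 ... Sun=6)
Days before March (Jan-Feb): 59; March 1 index = (4 + 59) mod 7 = 0 -> Monday
Last day offset: 31 - 1 = 30 days
Weekday index = (0 + 30) mod 7 = 2

Wednesday, March 31


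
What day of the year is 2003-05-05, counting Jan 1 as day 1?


Date: May 5, 2003
Days in months 1 through 4: 120
Plus 5 days in May

Day of year: 125


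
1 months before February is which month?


February is month 2
2 - 1 = 1

January


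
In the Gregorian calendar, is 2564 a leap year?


Gregorian leap year rule: divisible by 4, but not by 100, unless also by 400.
2564 is divisible by 4 but not 100 -> leap year

Yes


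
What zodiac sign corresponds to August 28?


Date: August 28
Conventional tropical zodiac dates: Virgo from August 23 onward; Libra starts September 23
August 28 falls within the Virgo range

Virgo


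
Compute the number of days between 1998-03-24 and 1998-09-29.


From 1998-03-24 to 1998-09-29
1998-03-24: days before March = 31 + 28 = 59 (1998 is not a leap year); day of year = 59 + 24 = 83
1998-09-29: days before September = 31 + 28 + 31 + 30 + 31 + 30 + 31 + 31 = 243 (1998 is not a leap year); day of year = 243 + 29 = 272
Same year: 272 - 83 = 189

189 days


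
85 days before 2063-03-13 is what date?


Start: 2063-03-13, subtract 85 days
Back 13 days from March 13 reaches February 28, 2063 -> 72 left
February 2063 has 28 days -> back to January 31, 2063 -> 44 left
January 2063 has 31 days -> back to December 31, 2062 -> 13 left
December 2062: 31 - 13 = 18 -> lands on December 18

Result: 2062-12-18


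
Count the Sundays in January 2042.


January 2042 has 31 days
Anchor: Jan 1, 2042. With p = 2042 - 1 = 2041: (p + p//4 - p//100 + p//400) mod 7 = (2041 + 510 - 20 + 5) mod 7 = 2536 mod 7 = 2 -> Wednesday (Mon=0 ... Sun=6)
January 1 is the anchor itself -> Wednesday
First Sunday is January 5
Sundays: 5, 12, 19, 26

4 Sundays


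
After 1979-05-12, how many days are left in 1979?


Day of year: 132 of 365
Remaining = 365 - 132

233 days


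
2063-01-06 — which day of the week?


Date: January 6, 2063
Anchor: Jan 1, 2063. With p = 2063 - 1 = 2062: (p + p//4 - p//100 + p//400) mod 7 = (2062 + 515 - 20 + 5) mod 7 = 2562 mod 7 = 0 -> Monday (Mon=0 ... Sun=6)
Days into year = 6 - 1 = 5
Weekday index = (0 + 5) mod 7 = 5

Day of the week: Saturday


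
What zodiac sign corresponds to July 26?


Date: July 26
Conventional tropical zodiac dates: Leo from July 23 onward; Virgo starts August 23
July 26 falls within the Leo range

Leo


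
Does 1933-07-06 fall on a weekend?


Anchor: Jan 1, 1933. With p = 1933 - 1 = 1932: (p + p//4 - p//100 + p//400) mod 7 = (1932 + 483 - 19 + 4) mod 7 = 2400 mod 7 = 6 -> Sunday (Mon=0 ... Sun=6)
Day of year: 187; offset = 186
Weekday index = (6 + 186) mod 7 = 3 -> Thursday
Weekend days: Saturday, Sunday

No


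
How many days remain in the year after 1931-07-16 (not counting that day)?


Day of year: 197 of 365
Remaining = 365 - 197

168 days


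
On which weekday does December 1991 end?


December 1991 has 31 days
Anchor: Jan 1, 1991. With p = 1991 - 1 = 1990: (p + p//4 - p//100 + p//400) mod 7 = (1990 + 497 - 19 + 4) mod 7 = 2472 mod 7 = 1 -> Tuesday (Mon=0 ... Sun=6)
Days before December (Jan-Nov): 334; December 1 index = (1 + 334) mod 7 = 6 -> Sunday
Last day offset: 31 - 1 = 30 days
Weekday index = (6 + 30) mod 7 = 1

Tuesday, December 31


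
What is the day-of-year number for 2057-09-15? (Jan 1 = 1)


Date: September 15, 2057
Days in months 1 through 8: 243
Plus 15 days in September

Day of year: 258


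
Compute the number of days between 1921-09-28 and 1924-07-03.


From 1921-09-28 to 1924-07-03
1921-09-28: days before September = 31 + 28 + 31 + 30 + 31 + 30 + 31 + 31 = 243 (1921 is not a leap year); day of year = 243 + 28 = 271
1924-07-03: days before July = 31 + 29 + 31 + 30 + 31 + 30 = 182 (1924 is a leap year); day of year = 182 + 3 = 185
Rest of 1921: 365 - 271 = 94
Full years 1922 (365), 1923 (365): 730
Total = 94 + 730 + 185 = 1009

1009 days


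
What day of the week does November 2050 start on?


Target: November 1, 2050
Anchor: Jan 1, 2050. With p = 2050 - 1 = 2049: (p + p//4 - p//100 + p//400) mod 7 = (2049 + 512 - 20 + 5) mod 7 = 2546 mod 7 = 5 -> Saturday (Mon=0 ... Sun=6)
Days before November (Jan-Oct): 304 days
Weekday index = (5 + 304) mod 7 = 1

Tuesday


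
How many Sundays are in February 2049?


February 2049 has 28 days
Anchor: Jan 1, 2049. With p = 2049 - 1 = 2048: (p + p//4 - p//100 + p//400) mod 7 = (2048 + 512 - 20 + 5) mod 7 = 2545 mod 7 = 4 -> Friday (Mon=0 ... Sun=6)
Days before February (Jan): 31; February 1 index = (4 + 31) mod 7 = 0 -> Monday
First Sunday is February 7
Sundays: 7, 14, 21, 28

4 Sundays


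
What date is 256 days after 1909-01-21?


Start: 1909-01-21, add 256 days
January 1909 has 31 days: 31 - 21 = 10 days to January 31 -> 246 left
February 1909 has 28 days -> 218 left
March 1909 has 31 days -> 187 left
April 1909 has 30 days -> 157 left
May 1909 has 31 days -> 126 left
June 1909 has 30 days -> 96 left
July 1909 has 31 days -> 65 left
August 1909 has 31 days -> 34 left
September 1909 has 30 days -> 4 left
October 1909: 4 <= 31 -> lands on October 4

Result: 1909-10-04


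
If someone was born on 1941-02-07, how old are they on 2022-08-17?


Birth: 1941-02-07
Reference: 2022-08-17
Year difference: 2022 - 1941 = 81

81 years old


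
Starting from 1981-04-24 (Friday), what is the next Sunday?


Current: Friday
Target: Sunday
Days ahead: 2

Next Sunday: 1981-04-26


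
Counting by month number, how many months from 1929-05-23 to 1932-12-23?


From May 1929 to December 1932
3 years * 12 = 36 months, plus 7 months = 43

43 months


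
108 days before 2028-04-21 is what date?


Start: 2028-04-21, subtract 108 days
Back 21 days from April 21 reaches March 31, 2028 -> 87 left
March 2028 has 31 days -> back to February 29, 2028 -> 56 left
February 2028 has 29 days -> back to January 31, 2028 -> 27 left
January 2028: 31 - 27 = 4 -> lands on January 4

Result: 2028-01-04


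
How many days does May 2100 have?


May 2100

31 days


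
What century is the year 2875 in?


Century = (year - 1) // 100 + 1
= (2875 - 1) // 100 + 1
= 2874 // 100 + 1
= 28 + 1

29th century


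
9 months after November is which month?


November is month 11
11 + 9 = 20; wrap: 20 - 12 = 8

August


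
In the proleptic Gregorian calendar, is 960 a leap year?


Gregorian leap year rule: divisible by 4, but not by 100, unless also by 400.
960 is divisible by 4 but not 100 -> leap year

Yes


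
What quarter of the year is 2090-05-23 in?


Month: May (month 5)
Q1: Jan-Mar, Q2: Apr-Jun, Q3: Jul-Sep, Q4: Oct-Dec

Q2


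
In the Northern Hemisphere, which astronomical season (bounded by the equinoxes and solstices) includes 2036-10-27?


Date: October 27
Astronomical Autumn (approx.; exact equinox/solstice day varies by year): September 22 to December 20
October 27 falls within the Autumn window

Autumn


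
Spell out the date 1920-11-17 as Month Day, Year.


ISO 1920-11-17 parses as year=1920, month=11, day=17
Month 11 -> November

November 17, 1920


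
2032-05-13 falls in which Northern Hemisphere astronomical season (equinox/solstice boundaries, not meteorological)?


Date: May 13
Astronomical Spring (approx.; exact equinox/solstice day varies by year): March 20 to June 20
May 13 falls within the Spring window

Spring


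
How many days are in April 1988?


April 1988

30 days


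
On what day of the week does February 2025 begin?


Target: February 1, 2025
Anchor: Jan 1, 2025. With p = 2025 - 1 = 2024: (p + p//4 - p//100 + p//400) mod 7 = (2024 + 506 - 20 + 5) mod 7 = 2515 mod 7 = 2 -> Wednesday (Mon=0 ... Sun=6)
Days before February (Jan): 31 days
Weekday index = (2 + 31) mod 7 = 5

Saturday


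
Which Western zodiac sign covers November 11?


Date: November 11
Conventional tropical zodiac dates: Scorpio from October 23 onward; Sagittarius starts November 22
November 11 falls within the Scorpio range

Scorpio


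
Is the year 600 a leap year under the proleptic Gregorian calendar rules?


Gregorian leap year rule: divisible by 4, but not by 100, unless also by 400.
600 is divisible by 100 but not 400 -> not a leap year

No


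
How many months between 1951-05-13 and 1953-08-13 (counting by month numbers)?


From May 1951 to August 1953
2 years * 12 = 24 months, plus 3 months = 27

27 months


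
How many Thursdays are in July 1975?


July 1975 has 31 days
Anchor: Jan 1, 1975. With p = 1975 - 1 = 1974: (p + p//4 - p//100 + p//400) mod 7 = (1974 + 493 - 19 + 4) mod 7 = 2452 mod 7 = 2 -> Wednesday (Mon=0 ... Sun=6)
Days before July (Jan-Jun): 181; July 1 index = (2 + 181) mod 7 = 1 -> Tuesday
First Thursday is July 3
Thursdays: 3, 10, 17, 24, 31

5 Thursdays


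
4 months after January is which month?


January is month 1
1 + 4 = 5

May


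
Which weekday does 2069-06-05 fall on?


Date: June 5, 2069
Anchor: Jan 1, 2069. With p = 2069 - 1 = 2068: (p + p//4 - p//100 + p//400) mod 7 = (2068 + 517 - 20 + 5) mod 7 = 2570 mod 7 = 1 -> Tuesday (Mon=0 ... Sun=6)
Days before June (Jan-May): 151; offset = 151 + 5 - 1 = 155
Weekday index = (1 + 155) mod 7 = 2

Day of the week: Wednesday


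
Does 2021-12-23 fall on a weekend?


Anchor: Jan 1, 2021. With p = 2021 - 1 = 2020: (p + p//4 - p//100 + p//400) mod 7 = (2020 + 505 - 20 + 5) mod 7 = 2510 mod 7 = 4 -> Friday (Mon=0 ... Sun=6)
Day of year: 357; offset = 356
Weekday index = (4 + 356) mod 7 = 3 -> Thursday
Weekend days: Saturday, Sunday

No


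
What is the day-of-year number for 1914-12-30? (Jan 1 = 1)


Date: December 30, 1914
Days in months 1 through 11: 334
Plus 30 days in December

Day of year: 364


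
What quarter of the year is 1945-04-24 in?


Month: April (month 4)
Q1: Jan-Mar, Q2: Apr-Jun, Q3: Jul-Sep, Q4: Oct-Dec

Q2


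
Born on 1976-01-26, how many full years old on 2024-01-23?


Birth: 1976-01-26
Reference: 2024-01-23
Year difference: 2024 - 1976 = 48
Birthday not yet reached in 2024, subtract 1

47 years old


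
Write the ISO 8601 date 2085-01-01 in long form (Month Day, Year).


ISO 2085-01-01 parses as year=2085, month=01, day=01
Month 1 -> January

January 1, 2085


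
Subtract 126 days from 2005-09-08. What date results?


Start: 2005-09-08, subtract 126 days
Back 8 days from September 8 reaches August 31, 2005 -> 118 left
August 2005 has 31 days -> back to July 31, 2005 -> 87 left
July 2005 has 31 days -> back to June 30, 2005 -> 56 left
June 2005 has 30 days -> back to May 31, 2005 -> 26 left
May 2005: 31 - 26 = 5 -> lands on May 5

Result: 2005-05-05


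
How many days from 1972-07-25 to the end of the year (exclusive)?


Day of year: 207 of 366
Remaining = 366 - 207

159 days


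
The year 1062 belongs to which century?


Century = (year - 1) // 100 + 1
= (1062 - 1) // 100 + 1
= 1061 // 100 + 1
= 10 + 1

11th century


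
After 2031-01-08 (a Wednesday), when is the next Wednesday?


Current: Wednesday
Target: Wednesday
Days ahead: 7

Next Wednesday: 2031-01-15


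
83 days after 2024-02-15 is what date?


Start: 2024-02-15, add 83 days
February 2024 has 29 days: 29 - 15 = 14 days to February 29 -> 69 left
March 2024 has 31 days -> 38 left
April 2024 has 30 days -> 8 left
May 2024: 8 <= 31 -> lands on May 8

Result: 2024-05-08


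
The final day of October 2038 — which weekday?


October 2038 has 31 days
Anchor: Jan 1, 2038. With p = 2038 - 1 = 2037: (p + p//4 - p//100 + p//400) mod 7 = (2037 + 509 - 20 + 5) mod 7 = 2531 mod 7 = 4 -> Friday (Mon=0 ... Sun=6)
Days before October (Jan-Sep): 273; October 1 index = (4 + 273) mod 7 = 4 -> Friday
Last day offset: 31 - 1 = 30 days
Weekday index = (4 + 30) mod 7 = 6

Sunday, October 31


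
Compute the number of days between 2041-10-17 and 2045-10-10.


From 2041-10-17 to 2045-10-10
2041-10-17: days before October = 31 + 28 + 31 + 30 + 31 + 30 + 31 + 31 + 30 = 273 (2041 is not a leap year); day of year = 273 + 17 = 290
2045-10-10: days before October = 31 + 28 + 31 + 30 + 31 + 30 + 31 + 31 + 30 = 273 (2045 is not a leap year); day of year = 273 + 10 = 283
Rest of 2041: 365 - 290 = 75
Full years 2042 (365), 2043 (365), 2044 (366): 1096
Total = 75 + 1096 + 283 = 1454

1454 days


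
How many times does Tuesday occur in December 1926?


December 1926 has 31 days
Anchor: Jan 1, 1926. With p = 1926 - 1 = 1925: (p + p//4 - p//100 + p//400) mod 7 = (1925 + 481 - 19 + 4) mod 7 = 2391 mod 7 = 4 -> Friday (Mon=0 ... Sun=6)
Days before December (Jan-Nov): 334; December 1 index = (4 + 334) mod 7 = 2 -> Wednesday
First Tuesday is December 7
Tuesdays: 7, 14, 21, 28

4 Tuesdays


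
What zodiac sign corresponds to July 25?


Date: July 25
Conventional tropical zodiac dates: Leo from July 23 onward; Virgo starts August 23
July 25 falls within the Leo range

Leo


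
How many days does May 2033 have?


May 2033

31 days


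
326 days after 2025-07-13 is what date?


Start: 2025-07-13, add 326 days
July 2025 has 31 days: 31 - 13 = 18 days to July 31 -> 308 left
August 2025 has 31 days -> 277 left
September 2025 has 30 days -> 247 left
October 2025 has 31 days -> 216 left
November 2025 has 30 days -> 186 left
December 2025 has 31 days -> 155 left
January 2026 has 31 days -> 124 left
February 2026 has 28 days -> 96 left
March 2026 has 31 days -> 65 left
April 2026 has 30 days -> 35 left
May 2026 has 31 days -> 4 left
June 2026: 4 <= 30 -> lands on June 4

Result: 2026-06-04


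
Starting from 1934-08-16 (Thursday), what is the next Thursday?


Current: Thursday
Target: Thursday
Days ahead: 7

Next Thursday: 1934-08-23


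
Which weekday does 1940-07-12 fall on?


Date: July 12, 1940
Anchor: Jan 1, 1940. With p = 1940 - 1 = 1939: (p + p//4 - p//100 + p//400) mod 7 = (1939 + 484 - 19 + 4) mod 7 = 2408 mod 7 = 0 -> Monday (Mon=0 ... Sun=6)
Days before July (Jan-Jun): 182; offset = 182 + 12 - 1 = 193
Weekday index = (0 + 193) mod 7 = 4

Day of the week: Friday


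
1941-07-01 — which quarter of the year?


Month: July (month 7)
Q1: Jan-Mar, Q2: Apr-Jun, Q3: Jul-Sep, Q4: Oct-Dec

Q3


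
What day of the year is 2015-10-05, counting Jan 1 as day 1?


Date: October 5, 2015
Days in months 1 through 9: 273
Plus 5 days in October

Day of year: 278


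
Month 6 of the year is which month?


Month 6 of 12

June


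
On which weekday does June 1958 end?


June 1958 has 30 days
Anchor: Jan 1, 1958. With p = 1958 - 1 = 1957: (p + p//4 - p//100 + p//400) mod 7 = (1957 + 489 - 19 + 4) mod 7 = 2431 mod 7 = 2 -> Wednesday (Mon=0 ... Sun=6)
Days before June (Jan-May): 151; June 1 index = (2 + 151) mod 7 = 6 -> Sunday
Last day offset: 30 - 1 = 29 days
Weekday index = (6 + 29) mod 7 = 0

Monday, June 30


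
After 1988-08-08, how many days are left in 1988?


Day of year: 221 of 366
Remaining = 366 - 221

145 days


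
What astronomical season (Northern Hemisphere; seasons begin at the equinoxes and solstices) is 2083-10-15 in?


Date: October 15
Astronomical Autumn (approx.; exact equinox/solstice day varies by year): September 22 to December 20
October 15 falls within the Autumn window

Autumn


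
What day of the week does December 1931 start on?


Target: December 1, 1931
Anchor: Jan 1, 1931. With p = 1931 - 1 = 1930: (p + p//4 - p//100 + p//400) mod 7 = (1930 + 482 - 19 + 4) mod 7 = 2397 mod 7 = 3 -> Thursday (Mon=0 ... Sun=6)
Days before December (Jan-Nov): 334 days
Weekday index = (3 + 334) mod 7 = 1

Tuesday


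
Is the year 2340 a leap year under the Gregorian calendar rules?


Gregorian leap year rule: divisible by 4, but not by 100, unless also by 400.
2340 is divisible by 4 but not 100 -> leap year

Yes


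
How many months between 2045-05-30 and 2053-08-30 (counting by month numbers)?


From May 2045 to August 2053
8 years * 12 = 96 months, plus 3 months = 99

99 months


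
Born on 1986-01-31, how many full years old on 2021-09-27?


Birth: 1986-01-31
Reference: 2021-09-27
Year difference: 2021 - 1986 = 35

35 years old


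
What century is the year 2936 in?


Century = (year - 1) // 100 + 1
= (2936 - 1) // 100 + 1
= 2935 // 100 + 1
= 29 + 1

30th century
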